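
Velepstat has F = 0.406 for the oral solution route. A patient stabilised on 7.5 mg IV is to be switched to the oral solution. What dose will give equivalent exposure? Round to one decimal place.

For equal systemic exposure: F × D_ev = D_iv
D_ev = D_iv / F = 7.5 / 0.406 = 18.4729 mg

D_oral = 18.5 mg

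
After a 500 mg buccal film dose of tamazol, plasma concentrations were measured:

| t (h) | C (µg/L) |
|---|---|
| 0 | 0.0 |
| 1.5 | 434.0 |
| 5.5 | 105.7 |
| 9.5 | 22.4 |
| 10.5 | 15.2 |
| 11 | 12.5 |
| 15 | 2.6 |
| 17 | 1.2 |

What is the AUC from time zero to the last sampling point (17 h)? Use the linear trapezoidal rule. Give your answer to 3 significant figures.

Trapezoidal AUC_0→17:
  [0→1.5]: (0.0+434.0)/2 × 1.5 = 325.5
  [1.5→5.5]: (434.0+105.7)/2 × 4 = 1079.4
  [5.5→9.5]: (105.7+22.4)/2 × 4 = 256.2
  [9.5→10.5]: (22.4+15.2)/2 × 1 = 18.8
  [10.5→11]: (15.2+12.5)/2 × 0.5 = 6.925
  [11→15]: (12.5+2.6)/2 × 4 = 30.2
  [15→17]: (2.6+1.2)/2 × 2 = 3.8
  Sum = 1720.825 µg/L·h

AUC = 1720 µg/L·h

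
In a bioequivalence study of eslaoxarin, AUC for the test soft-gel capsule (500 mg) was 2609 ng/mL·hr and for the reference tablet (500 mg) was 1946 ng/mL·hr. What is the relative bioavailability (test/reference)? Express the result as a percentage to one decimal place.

F_rel = 134.1%

F_rel = (AUC_test/D_test) / (AUC_ref/D_ref)
      = (2609/500) / (1946/500)
      = 5.218 / 3.892 = 1.3407 = 134.07%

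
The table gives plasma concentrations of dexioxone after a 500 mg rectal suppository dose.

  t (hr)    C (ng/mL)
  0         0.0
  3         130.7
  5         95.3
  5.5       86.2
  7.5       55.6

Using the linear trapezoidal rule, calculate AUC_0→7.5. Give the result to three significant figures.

Trapezoidal AUC_0→7.5:
  [0→3]: (0.0+130.7)/2 × 3 = 196.05
  [3→5]: (130.7+95.3)/2 × 2 = 226.0
  [5→5.5]: (95.3+86.2)/2 × 0.5 = 45.375
  [5.5→7.5]: (86.2+55.6)/2 × 2 = 141.8
  Sum = 609.225 ng/mL·hr

AUC = 609 ng/mL·hr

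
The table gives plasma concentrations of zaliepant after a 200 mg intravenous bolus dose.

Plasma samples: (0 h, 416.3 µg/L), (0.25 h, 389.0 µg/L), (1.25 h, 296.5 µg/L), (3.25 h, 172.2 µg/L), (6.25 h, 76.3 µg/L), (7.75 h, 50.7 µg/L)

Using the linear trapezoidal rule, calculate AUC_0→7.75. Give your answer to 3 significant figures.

Trapezoidal AUC_0→7.75:
  [0→0.25]: (416.3+389.0)/2 × 0.25 = 100.6625
  [0.25→1.25]: (389.0+296.5)/2 × 1 = 342.75
  [1.25→3.25]: (296.5+172.2)/2 × 2 = 468.7
  [3.25→6.25]: (172.2+76.3)/2 × 3 = 372.75
  [6.25→7.75]: (76.3+50.7)/2 × 1.5 = 95.25
  Sum = 1380.1125 µg/L·h

AUC = 1380 µg/L·h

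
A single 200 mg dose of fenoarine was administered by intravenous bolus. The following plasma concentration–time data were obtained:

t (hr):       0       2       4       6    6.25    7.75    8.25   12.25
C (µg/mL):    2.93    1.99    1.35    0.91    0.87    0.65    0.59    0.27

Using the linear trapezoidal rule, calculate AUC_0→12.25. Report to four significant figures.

AUC = 13.91 µg/mL·hr

Trapezoidal AUC_0→12.25:
  [0→2]: (2.93+1.99)/2 × 2 = 4.92
  [2→4]: (1.99+1.35)/2 × 2 = 3.34
  [4→6]: (1.35+0.91)/2 × 2 = 2.26
  [6→6.25]: (0.91+0.87)/2 × 0.25 = 0.2225
  [6.25→7.75]: (0.87+0.65)/2 × 1.5 = 1.14
  [7.75→8.25]: (0.65+0.59)/2 × 0.5 = 0.31
  [8.25→12.25]: (0.59+0.27)/2 × 4 = 1.72
  Sum = 13.9125 µg/mL·hr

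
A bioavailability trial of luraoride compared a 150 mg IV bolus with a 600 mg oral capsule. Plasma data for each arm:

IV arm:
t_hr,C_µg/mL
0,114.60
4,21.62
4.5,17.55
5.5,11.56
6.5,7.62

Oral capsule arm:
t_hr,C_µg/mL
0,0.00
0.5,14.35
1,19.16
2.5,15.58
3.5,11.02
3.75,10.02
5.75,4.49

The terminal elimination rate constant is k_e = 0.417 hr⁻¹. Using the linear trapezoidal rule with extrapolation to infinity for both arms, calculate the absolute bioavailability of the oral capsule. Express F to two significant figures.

F = 0.061

Trapezoidal AUC_0→6.5 (IV):
  [0→4]: (114.60+21.62)/2 × 4 = 272.44
  [4→4.5]: (21.62+17.55)/2 × 0.5 = 9.7925
  [4.5→5.5]: (17.55+11.56)/2 × 1 = 14.555
  [5.5→6.5]: (11.56+7.62)/2 × 1 = 9.59
  Sum = 306.3775 µg/mL·hr
IV tail: 7.62/0.417 = 18.273; AUC_iv,0→∞ = 306.3775 + 18.273 = 324.6505 µg/mL·hr
Trapezoidal AUC_0→5.75 (oral capsule):
  [0→0.5]: (0.00+14.35)/2 × 0.5 = 3.5875
  [0.5→1]: (14.35+19.16)/2 × 0.5 = 8.3775
  [1→2.5]: (19.16+15.58)/2 × 1.5 = 26.055
  [2.5→3.5]: (15.58+11.02)/2 × 1 = 13.3
  [3.5→3.75]: (11.02+10.02)/2 × 0.25 = 2.63
  [3.75→5.75]: (10.02+4.49)/2 × 2 = 14.51
  Sum = 68.46 µg/mL·hr
oral capsule tail: 4.49/0.417 = 10.767; AUC_ev,0→∞ = 68.46 + 10.767 = 79.227 µg/mL·hr
F = (AUC_ev/D_ev)/(AUC_iv/D_iv) = (79.227/600)/(324.6505/150) = 0.132045/2.16434 = 0.0610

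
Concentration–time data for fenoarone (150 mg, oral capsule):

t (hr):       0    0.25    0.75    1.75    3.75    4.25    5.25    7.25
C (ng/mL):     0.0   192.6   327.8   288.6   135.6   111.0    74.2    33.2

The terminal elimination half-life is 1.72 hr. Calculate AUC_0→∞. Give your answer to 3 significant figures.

AUC = 1230 ng/mL·hr

Trapezoidal AUC_0→7.25:
  [0→0.25]: (0.0+192.6)/2 × 0.25 = 24.075
  [0.25→0.75]: (192.6+327.8)/2 × 0.5 = 130.1
  [0.75→1.75]: (327.8+288.6)/2 × 1 = 308.2
  [1.75→3.75]: (288.6+135.6)/2 × 2 = 424.2
  [3.75→4.25]: (135.6+111.0)/2 × 0.5 = 61.65
  [4.25→5.25]: (111.0+74.2)/2 × 1 = 92.6
  [5.25→7.25]: (74.2+33.2)/2 × 2 = 107.4
  Sum = 1148.225 ng/mL·hr
k_e = ln2 / t½ = 0.693147 / 1.72 = 0.4030 hr^-1
Extrapolated tail: C_last / k_e = 33.2 / 0.403 = 82.382
AUC_0→∞ = 1148.225 + 82.382 = 1230.607 ng/mL·hr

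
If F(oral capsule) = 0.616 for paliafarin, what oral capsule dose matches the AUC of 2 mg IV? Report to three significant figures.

For equal systemic exposure: F × D_ev = D_iv
D_ev = D_iv / F = 2 / 0.616 = 3.24675 mg

D_oral = 3.25 mg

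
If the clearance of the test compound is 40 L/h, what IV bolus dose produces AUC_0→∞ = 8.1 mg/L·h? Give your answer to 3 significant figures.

Dose_iv = CL × AUC_0→∞
     = 40 × 8.1 = 324 mg

Dose = 324 mg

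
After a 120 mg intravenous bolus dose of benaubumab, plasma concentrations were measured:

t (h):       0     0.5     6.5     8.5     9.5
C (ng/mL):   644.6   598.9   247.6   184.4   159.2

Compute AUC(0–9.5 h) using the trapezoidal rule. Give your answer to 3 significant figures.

AUC = 3450 ng/mL·h

Trapezoidal AUC_0→9.5:
  [0→0.5]: (644.6+598.9)/2 × 0.5 = 310.875
  [0.5→6.5]: (598.9+247.6)/2 × 6 = 2539.5
  [6.5→8.5]: (247.6+184.4)/2 × 2 = 432.0
  [8.5→9.5]: (184.4+159.2)/2 × 1 = 171.8
  Sum = 3454.175 ng/mL·h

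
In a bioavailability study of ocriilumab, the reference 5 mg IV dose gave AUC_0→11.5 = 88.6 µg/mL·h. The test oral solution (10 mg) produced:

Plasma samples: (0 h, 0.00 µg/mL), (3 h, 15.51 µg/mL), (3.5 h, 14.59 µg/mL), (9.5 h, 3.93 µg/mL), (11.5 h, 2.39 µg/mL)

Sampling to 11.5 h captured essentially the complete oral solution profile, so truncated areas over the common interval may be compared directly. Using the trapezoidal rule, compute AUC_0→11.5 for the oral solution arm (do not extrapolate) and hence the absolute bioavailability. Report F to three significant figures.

F = 0.523

Trapezoidal AUC_0→11.5 (oral solution):
  [0→3]: (0.00+15.51)/2 × 3 = 23.265
  [3→3.5]: (15.51+14.59)/2 × 0.5 = 7.525
  [3.5→9.5]: (14.59+3.93)/2 × 6 = 55.56
  [9.5→11.5]: (3.93+2.39)/2 × 2 = 6.32
  Sum = 92.67 µg/mL·h
F = (AUC_ev/D_ev)/(AUC_iv/D_iv) = (92.67/10)/(88.6/5) = 9.267/17.72 = 0.5230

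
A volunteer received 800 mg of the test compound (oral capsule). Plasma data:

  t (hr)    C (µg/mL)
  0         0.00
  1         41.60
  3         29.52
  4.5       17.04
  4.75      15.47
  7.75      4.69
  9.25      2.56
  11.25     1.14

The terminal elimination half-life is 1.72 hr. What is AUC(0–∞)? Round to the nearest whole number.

Trapezoidal AUC_0→11.25:
  [0→1]: (0.00+41.60)/2 × 1 = 20.8
  [1→3]: (41.60+29.52)/2 × 2 = 71.12
  [3→4.5]: (29.52+17.04)/2 × 1.5 = 34.92
  [4.5→4.75]: (17.04+15.47)/2 × 0.25 = 4.06375
  [4.75→7.75]: (15.47+4.69)/2 × 3 = 30.24
  [7.75→9.25]: (4.69+2.56)/2 × 1.5 = 5.4375
  [9.25→11.25]: (2.56+1.14)/2 × 2 = 3.7
  Sum = 170.28125 µg/mL·hr
k_e = ln2 / t½ = 0.693147 / 1.72 = 0.4030 hr^-1
Extrapolated tail: C_last / k_e = 1.14 / 0.403 = 2.829
AUC_0→∞ = 170.28125 + 2.829 = 173.11025 µg/mL·hr

AUC = 173 µg/mL·hr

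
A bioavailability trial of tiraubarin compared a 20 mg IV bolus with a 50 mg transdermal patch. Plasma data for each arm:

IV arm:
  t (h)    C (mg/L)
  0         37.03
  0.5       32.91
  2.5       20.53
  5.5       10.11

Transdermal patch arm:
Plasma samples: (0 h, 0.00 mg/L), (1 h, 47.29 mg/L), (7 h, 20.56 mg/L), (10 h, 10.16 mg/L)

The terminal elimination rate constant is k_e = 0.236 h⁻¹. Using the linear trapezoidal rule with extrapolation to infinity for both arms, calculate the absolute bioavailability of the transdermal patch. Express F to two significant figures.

Trapezoidal AUC_0→5.5 (IV):
  [0→0.5]: (37.03+32.91)/2 × 0.5 = 17.485
  [0.5→2.5]: (32.91+20.53)/2 × 2 = 53.44
  [2.5→5.5]: (20.53+10.11)/2 × 3 = 45.96
  Sum = 116.885 mg/L·h
IV tail: 10.11/0.236 = 42.839; AUC_iv,0→∞ = 116.885 + 42.839 = 159.724 mg/L·h
Trapezoidal AUC_0→10 (transdermal patch):
  [0→1]: (0.00+47.29)/2 × 1 = 23.645
  [1→7]: (47.29+20.56)/2 × 6 = 203.55
  [7→10]: (20.56+10.16)/2 × 3 = 46.08
  Sum = 273.275 mg/L·h
transdermal patch tail: 10.16/0.236 = 43.051; AUC_ev,0→∞ = 273.275 + 43.051 = 316.326 mg/L·h
F = (AUC_ev/D_ev)/(AUC_iv/D_iv) = (316.326/50)/(159.724/20) = 6.32652/7.9862 = 0.7922

F = 0.79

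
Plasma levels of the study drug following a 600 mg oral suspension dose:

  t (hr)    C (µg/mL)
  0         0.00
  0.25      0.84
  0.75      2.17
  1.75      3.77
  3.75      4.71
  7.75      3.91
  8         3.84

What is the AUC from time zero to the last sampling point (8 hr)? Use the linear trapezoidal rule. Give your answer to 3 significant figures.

AUC = 30.5 µg/mL·hr

Trapezoidal AUC_0→8:
  [0→0.25]: (0.00+0.84)/2 × 0.25 = 0.105
  [0.25→0.75]: (0.84+2.17)/2 × 0.5 = 0.7525
  [0.75→1.75]: (2.17+3.77)/2 × 1 = 2.97
  [1.75→3.75]: (3.77+4.71)/2 × 2 = 8.48
  [3.75→7.75]: (4.71+3.91)/2 × 4 = 17.24
  [7.75→8]: (3.91+3.84)/2 × 0.25 = 0.96875
  Sum = 30.51625 µg/mL·hr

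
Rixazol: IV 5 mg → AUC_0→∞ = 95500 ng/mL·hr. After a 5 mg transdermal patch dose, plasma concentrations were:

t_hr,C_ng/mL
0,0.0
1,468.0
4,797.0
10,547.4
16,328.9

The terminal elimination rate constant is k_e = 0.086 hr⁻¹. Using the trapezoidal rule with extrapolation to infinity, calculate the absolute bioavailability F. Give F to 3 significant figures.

F = 0.132

Trapezoidal AUC_0→16 (transdermal patch):
  [0→1]: (0.0+468.0)/2 × 1 = 234.0
  [1→4]: (468.0+797.0)/2 × 3 = 1897.5
  [4→10]: (797.0+547.4)/2 × 6 = 4033.2
  [10→16]: (547.4+328.9)/2 × 6 = 2628.9
  Sum = 8793.6 ng/mL·hr
Tail: C_last/k_e = 328.9/0.086 = 3824.419
AUC_0→∞ (transdermal patch) = 8793.6 + 3824.419 = 12618.019 ng/mL·hr
F = (AUC_ev/D_ev)/(AUC_iv/D_iv) = (12618.019/5)/(95500/5) = 2523.6038/19100 = 0.1321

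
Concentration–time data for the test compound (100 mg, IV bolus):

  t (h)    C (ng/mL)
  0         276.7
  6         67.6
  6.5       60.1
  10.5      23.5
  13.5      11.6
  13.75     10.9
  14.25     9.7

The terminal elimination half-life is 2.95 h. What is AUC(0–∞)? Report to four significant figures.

Trapezoidal AUC_0→14.25:
  [0→6]: (276.7+67.6)/2 × 6 = 1032.9
  [6→6.5]: (67.6+60.1)/2 × 0.5 = 31.925
  [6.5→10.5]: (60.1+23.5)/2 × 4 = 167.2
  [10.5→13.5]: (23.5+11.6)/2 × 3 = 52.65
  [13.5→13.75]: (11.6+10.9)/2 × 0.25 = 2.8125
  [13.75→14.25]: (10.9+9.7)/2 × 0.5 = 5.15
  Sum = 1292.6375 ng/mL·h
k_e = ln2 / t½ = 0.693147 / 2.95 = 0.2350 h^-1
Extrapolated tail: C_last / k_e = 9.7 / 0.235 = 41.277
AUC_0→∞ = 1292.6375 + 41.277 = 1333.9145 ng/mL·h

AUC = 1334 ng/mL·h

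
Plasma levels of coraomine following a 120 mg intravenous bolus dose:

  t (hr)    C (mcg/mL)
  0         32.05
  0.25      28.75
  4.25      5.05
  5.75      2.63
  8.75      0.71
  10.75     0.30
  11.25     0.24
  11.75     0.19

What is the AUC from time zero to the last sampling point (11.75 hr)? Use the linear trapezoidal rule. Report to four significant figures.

Trapezoidal AUC_0→11.75:
  [0→0.25]: (32.05+28.75)/2 × 0.25 = 7.6
  [0.25→4.25]: (28.75+5.05)/2 × 4 = 67.6
  [4.25→5.75]: (5.05+2.63)/2 × 1.5 = 5.76
  [5.75→8.75]: (2.63+0.71)/2 × 3 = 5.01
  [8.75→10.75]: (0.71+0.30)/2 × 2 = 1.01
  [10.75→11.25]: (0.30+0.24)/2 × 0.5 = 0.135
  [11.25→11.75]: (0.24+0.19)/2 × 0.5 = 0.1075
  Sum = 87.2225 mcg/mL·hr

AUC = 87.22 mcg/mL·hr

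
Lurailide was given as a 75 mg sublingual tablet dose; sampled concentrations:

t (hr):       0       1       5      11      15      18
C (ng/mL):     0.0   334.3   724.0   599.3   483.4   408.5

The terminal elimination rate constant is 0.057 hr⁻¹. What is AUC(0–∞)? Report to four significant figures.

Trapezoidal AUC_0→18:
  [0→1]: (0.0+334.3)/2 × 1 = 167.15
  [1→5]: (334.3+724.0)/2 × 4 = 2116.6
  [5→11]: (724.0+599.3)/2 × 6 = 3969.9
  [11→15]: (599.3+483.4)/2 × 4 = 2165.4
  [15→18]: (483.4+408.5)/2 × 3 = 1337.85
  Sum = 9756.9 ng/mL·hr
Extrapolated tail: C_last / k_e = 408.5 / 0.057 = 7166.667
AUC_0→∞ = 9756.9 + 7166.667 = 16923.567 ng/mL·hr

AUC = 16920 ng/mL·hr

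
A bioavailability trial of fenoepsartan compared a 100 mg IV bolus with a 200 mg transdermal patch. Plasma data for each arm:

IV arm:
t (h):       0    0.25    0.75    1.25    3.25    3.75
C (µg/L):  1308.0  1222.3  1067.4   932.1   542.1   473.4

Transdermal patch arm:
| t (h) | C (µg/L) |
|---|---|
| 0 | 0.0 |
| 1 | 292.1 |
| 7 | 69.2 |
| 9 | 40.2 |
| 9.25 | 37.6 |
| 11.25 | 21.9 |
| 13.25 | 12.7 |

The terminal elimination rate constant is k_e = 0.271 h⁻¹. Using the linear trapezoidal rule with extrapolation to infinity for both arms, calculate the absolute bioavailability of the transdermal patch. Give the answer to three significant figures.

Trapezoidal AUC_0→3.75 (IV):
  [0→0.25]: (1308.0+1222.3)/2 × 0.25 = 316.2875
  [0.25→0.75]: (1222.3+1067.4)/2 × 0.5 = 572.425
  [0.75→1.25]: (1067.4+932.1)/2 × 0.5 = 499.875
  [1.25→3.25]: (932.1+542.1)/2 × 2 = 1474.2
  [3.25→3.75]: (542.1+473.4)/2 × 0.5 = 253.875
  Sum = 3116.6625 µg/L·h
IV tail: 473.4/0.271 = 1746.863; AUC_iv,0→∞ = 3116.6625 + 1746.863 = 4863.5255 µg/L·h
Trapezoidal AUC_0→13.25 (transdermal patch):
  [0→1]: (0.0+292.1)/2 × 1 = 146.05
  [1→7]: (292.1+69.2)/2 × 6 = 1083.9
  [7→9]: (69.2+40.2)/2 × 2 = 109.4
  [9→9.25]: (40.2+37.6)/2 × 0.25 = 9.725
  [9.25→11.25]: (37.6+21.9)/2 × 2 = 59.5
  [11.25→13.25]: (21.9+12.7)/2 × 2 = 34.6
  Sum = 1443.175 µg/L·h
transdermal patch tail: 12.7/0.271 = 46.863; AUC_ev,0→∞ = 1443.175 + 46.863 = 1490.038 µg/L·h
F = (AUC_ev/D_ev)/(AUC_iv/D_iv) = (1490.038/200)/(4863.5255/100) = 7.45019/48.635255 = 0.1532

F = 0.153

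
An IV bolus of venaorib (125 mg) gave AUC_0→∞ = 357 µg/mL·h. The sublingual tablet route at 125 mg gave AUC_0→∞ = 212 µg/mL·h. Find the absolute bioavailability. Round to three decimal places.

F = 0.594

F = (AUC_ev / D_ev) / (AUC_iv / D_iv)
  = (212/125) / (357/125)
  = 1.696 / 2.856 = 0.5938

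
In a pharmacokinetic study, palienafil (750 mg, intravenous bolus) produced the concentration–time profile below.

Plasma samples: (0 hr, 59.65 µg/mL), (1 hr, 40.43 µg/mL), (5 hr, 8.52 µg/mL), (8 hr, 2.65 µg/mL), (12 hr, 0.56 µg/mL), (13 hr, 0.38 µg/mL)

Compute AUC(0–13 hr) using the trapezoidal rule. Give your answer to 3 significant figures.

Trapezoidal AUC_0→13:
  [0→1]: (59.65+40.43)/2 × 1 = 50.04
  [1→5]: (40.43+8.52)/2 × 4 = 97.9
  [5→8]: (8.52+2.65)/2 × 3 = 16.755
  [8→12]: (2.65+0.56)/2 × 4 = 6.42
  [12→13]: (0.56+0.38)/2 × 1 = 0.47
  Sum = 171.585 µg/mL·hr

AUC = 172 µg/mL·hr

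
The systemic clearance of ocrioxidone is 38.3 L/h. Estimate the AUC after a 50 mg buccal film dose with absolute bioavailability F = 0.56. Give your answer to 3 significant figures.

AUC_0→∞ = F × Dose / CL
        = 0.56 × 50 / 38.3 = 0.73107 mg/L·h

AUC = 0.731 mg/L·h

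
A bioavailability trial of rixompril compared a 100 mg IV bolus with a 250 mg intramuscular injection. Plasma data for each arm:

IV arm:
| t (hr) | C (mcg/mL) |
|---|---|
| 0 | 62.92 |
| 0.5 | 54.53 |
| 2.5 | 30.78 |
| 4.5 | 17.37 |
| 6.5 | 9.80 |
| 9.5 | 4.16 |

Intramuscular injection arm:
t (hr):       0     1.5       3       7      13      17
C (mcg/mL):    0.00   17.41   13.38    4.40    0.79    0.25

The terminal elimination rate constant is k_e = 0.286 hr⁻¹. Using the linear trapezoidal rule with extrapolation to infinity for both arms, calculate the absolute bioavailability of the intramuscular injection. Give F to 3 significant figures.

Trapezoidal AUC_0→9.5 (IV):
  [0→0.5]: (62.92+54.53)/2 × 0.5 = 29.3625
  [0.5→2.5]: (54.53+30.78)/2 × 2 = 85.31
  [2.5→4.5]: (30.78+17.37)/2 × 2 = 48.15
  [4.5→6.5]: (17.37+9.80)/2 × 2 = 27.17
  [6.5→9.5]: (9.80+4.16)/2 × 3 = 20.94
  Sum = 210.9325 mcg/mL·hr
IV tail: 4.16/0.286 = 14.545; AUC_iv,0→∞ = 210.9325 + 14.545 = 225.4775 mcg/mL·hr
Trapezoidal AUC_0→17 (intramuscular injection):
  [0→1.5]: (0.00+17.41)/2 × 1.5 = 13.0575
  [1.5→3]: (17.41+13.38)/2 × 1.5 = 23.0925
  [3→7]: (13.38+4.40)/2 × 4 = 35.56
  [7→13]: (4.40+0.79)/2 × 6 = 15.57
  [13→17]: (0.79+0.25)/2 × 4 = 2.08
  Sum = 89.36 mcg/mL·hr
intramuscular injection tail: 0.25/0.286 = 0.874; AUC_ev,0→∞ = 89.36 + 0.874 = 90.234 mcg/mL·hr
F = (AUC_ev/D_ev)/(AUC_iv/D_iv) = (90.234/250)/(225.4775/100) = 0.360936/2.254775 = 0.1601

F = 0.160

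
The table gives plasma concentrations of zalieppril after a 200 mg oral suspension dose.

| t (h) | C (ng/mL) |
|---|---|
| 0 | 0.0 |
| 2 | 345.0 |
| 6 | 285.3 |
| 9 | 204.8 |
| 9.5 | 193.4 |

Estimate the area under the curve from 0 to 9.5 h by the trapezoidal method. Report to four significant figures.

Trapezoidal AUC_0→9.5:
  [0→2]: (0.0+345.0)/2 × 2 = 345.0
  [2→6]: (345.0+285.3)/2 × 4 = 1260.6
  [6→9]: (285.3+204.8)/2 × 3 = 735.15
  [9→9.5]: (204.8+193.4)/2 × 0.5 = 99.55
  Sum = 2440.3 ng/mL·h

AUC = 2440 ng/mL·h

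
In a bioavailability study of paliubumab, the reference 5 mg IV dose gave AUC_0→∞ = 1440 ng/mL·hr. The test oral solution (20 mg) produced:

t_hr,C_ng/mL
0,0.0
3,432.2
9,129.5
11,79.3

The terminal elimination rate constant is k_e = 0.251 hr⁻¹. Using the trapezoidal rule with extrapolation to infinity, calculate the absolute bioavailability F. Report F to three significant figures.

Trapezoidal AUC_0→11 (oral solution):
  [0→3]: (0.0+432.2)/2 × 3 = 648.3
  [3→9]: (432.2+129.5)/2 × 6 = 1685.1
  [9→11]: (129.5+79.3)/2 × 2 = 208.8
  Sum = 2542.2 ng/mL·hr
Tail: C_last/k_e = 79.3/0.251 = 315.936
AUC_0→∞ (oral solution) = 2542.2 + 315.936 = 2858.136 ng/mL·hr
F = (AUC_ev/D_ev)/(AUC_iv/D_iv) = (2858.136/20)/(1440/5) = 142.9068/288 = 0.4962

F = 0.496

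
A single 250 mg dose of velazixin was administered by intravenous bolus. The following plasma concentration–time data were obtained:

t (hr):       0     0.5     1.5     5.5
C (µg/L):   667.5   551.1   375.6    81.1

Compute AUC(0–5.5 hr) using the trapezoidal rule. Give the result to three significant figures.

AUC = 1680 µg/L·hr

Trapezoidal AUC_0→5.5:
  [0→0.5]: (667.5+551.1)/2 × 0.5 = 304.65
  [0.5→1.5]: (551.1+375.6)/2 × 1 = 463.35
  [1.5→5.5]: (375.6+81.1)/2 × 4 = 913.4
  Sum = 1681.4 µg/L·hr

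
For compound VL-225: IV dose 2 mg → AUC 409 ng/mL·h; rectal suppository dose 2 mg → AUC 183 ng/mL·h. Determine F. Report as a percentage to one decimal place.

F = 44.7%

F = (AUC_ev / D_ev) / (AUC_iv / D_iv)
  = (183/2) / (409/2)
  = 91.5 / 204.5 = 0.4474
  = 44.74%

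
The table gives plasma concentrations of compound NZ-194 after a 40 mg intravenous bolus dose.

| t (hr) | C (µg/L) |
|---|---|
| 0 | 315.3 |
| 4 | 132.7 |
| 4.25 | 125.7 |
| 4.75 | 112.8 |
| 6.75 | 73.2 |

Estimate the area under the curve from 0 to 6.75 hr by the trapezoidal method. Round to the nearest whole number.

AUC = 1174 µg/L·hr

Trapezoidal AUC_0→6.75:
  [0→4]: (315.3+132.7)/2 × 4 = 896.0
  [4→4.25]: (132.7+125.7)/2 × 0.25 = 32.3
  [4.25→4.75]: (125.7+112.8)/2 × 0.5 = 59.625
  [4.75→6.75]: (112.8+73.2)/2 × 2 = 186.0
  Sum = 1173.925 µg/L·hr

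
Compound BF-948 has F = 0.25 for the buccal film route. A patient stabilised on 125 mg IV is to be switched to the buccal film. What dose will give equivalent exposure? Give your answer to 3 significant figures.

For equal systemic exposure: F × D_ev = D_iv
D_ev = D_iv / F = 125 / 0.25 = 500 mg

D_buccal = 500 mg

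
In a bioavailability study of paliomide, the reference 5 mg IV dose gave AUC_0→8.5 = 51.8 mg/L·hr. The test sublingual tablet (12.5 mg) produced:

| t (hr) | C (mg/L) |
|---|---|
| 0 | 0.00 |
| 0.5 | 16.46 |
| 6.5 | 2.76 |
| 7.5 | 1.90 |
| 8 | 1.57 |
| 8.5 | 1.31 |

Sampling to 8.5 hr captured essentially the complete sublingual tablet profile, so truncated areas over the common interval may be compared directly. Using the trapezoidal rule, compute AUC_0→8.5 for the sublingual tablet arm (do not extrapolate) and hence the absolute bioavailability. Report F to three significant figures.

Trapezoidal AUC_0→8.5 (sublingual tablet):
  [0→0.5]: (0.00+16.46)/2 × 0.5 = 4.115
  [0.5→6.5]: (16.46+2.76)/2 × 6 = 57.66
  [6.5→7.5]: (2.76+1.90)/2 × 1 = 2.33
  [7.5→8]: (1.90+1.57)/2 × 0.5 = 0.8675
  [8→8.5]: (1.57+1.31)/2 × 0.5 = 0.72
  Sum = 65.6925 mg/L·hr
F = (AUC_ev/D_ev)/(AUC_iv/D_iv) = (65.6925/12.5)/(51.8/5) = 5.2554/10.36 = 0.5073

F = 0.507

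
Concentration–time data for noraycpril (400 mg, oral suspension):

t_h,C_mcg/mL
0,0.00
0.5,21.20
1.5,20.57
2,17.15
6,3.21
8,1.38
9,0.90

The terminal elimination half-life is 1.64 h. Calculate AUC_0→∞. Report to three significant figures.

Trapezoidal AUC_0→9:
  [0→0.5]: (0.00+21.20)/2 × 0.5 = 5.3
  [0.5→1.5]: (21.20+20.57)/2 × 1 = 20.885
  [1.5→2]: (20.57+17.15)/2 × 0.5 = 9.43
  [2→6]: (17.15+3.21)/2 × 4 = 40.72
  [6→8]: (3.21+1.38)/2 × 2 = 4.59
  [8→9]: (1.38+0.90)/2 × 1 = 1.14
  Sum = 82.065 mcg/mL·h
k_e = ln2 / t½ = 0.693147 / 1.64 = 0.4227 h^-1
Extrapolated tail: C_last / k_e = 0.90 / 0.4227 = 2.129
AUC_0→∞ = 82.065 + 2.129 = 84.194 mcg/mL·h

AUC = 84.2 mcg/mL·h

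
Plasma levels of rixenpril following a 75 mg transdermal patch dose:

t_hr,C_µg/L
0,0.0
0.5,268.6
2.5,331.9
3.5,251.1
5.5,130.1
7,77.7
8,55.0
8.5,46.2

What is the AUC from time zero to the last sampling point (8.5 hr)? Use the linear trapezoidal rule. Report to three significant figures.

Trapezoidal AUC_0→8.5:
  [0→0.5]: (0.0+268.6)/2 × 0.5 = 67.15
  [0.5→2.5]: (268.6+331.9)/2 × 2 = 600.5
  [2.5→3.5]: (331.9+251.1)/2 × 1 = 291.5
  [3.5→5.5]: (251.1+130.1)/2 × 2 = 381.2
  [5.5→7]: (130.1+77.7)/2 × 1.5 = 155.85
  [7→8]: (77.7+55.0)/2 × 1 = 66.35
  [8→8.5]: (55.0+46.2)/2 × 0.5 = 25.3
  Sum = 1587.85 µg/L·hr

AUC = 1590 µg/L·hr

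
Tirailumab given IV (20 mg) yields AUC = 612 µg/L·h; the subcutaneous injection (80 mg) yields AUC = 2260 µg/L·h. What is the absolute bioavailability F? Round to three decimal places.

F = 0.923

F = (AUC_ev / D_ev) / (AUC_iv / D_iv)
  = (2260/80) / (612/20)
  = 28.25 / 30.6 = 0.9232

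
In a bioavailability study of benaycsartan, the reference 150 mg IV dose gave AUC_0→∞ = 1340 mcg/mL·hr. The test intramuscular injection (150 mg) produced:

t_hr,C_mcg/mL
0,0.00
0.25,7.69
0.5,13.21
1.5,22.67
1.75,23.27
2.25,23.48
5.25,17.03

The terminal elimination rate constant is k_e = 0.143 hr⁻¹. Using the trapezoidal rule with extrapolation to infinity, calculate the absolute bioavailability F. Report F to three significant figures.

Trapezoidal AUC_0→5.25 (intramuscular injection):
  [0→0.25]: (0.00+7.69)/2 × 0.25 = 0.96125
  [0.25→0.5]: (7.69+13.21)/2 × 0.25 = 2.6125
  [0.5→1.5]: (13.21+22.67)/2 × 1 = 17.94
  [1.5→1.75]: (22.67+23.27)/2 × 0.25 = 5.7425
  [1.75→2.25]: (23.27+23.48)/2 × 0.5 = 11.6875
  [2.25→5.25]: (23.48+17.03)/2 × 3 = 60.765
  Sum = 99.70875 mcg/mL·hr
Tail: C_last/k_e = 17.03/0.143 = 119.091
AUC_0→∞ (intramuscular injection) = 99.70875 + 119.091 = 218.79975 mcg/mL·hr
F = (AUC_ev/D_ev)/(AUC_iv/D_iv) = (218.79975/150)/(1340/150) = 1.458665/8.93333 = 0.1633

F = 0.163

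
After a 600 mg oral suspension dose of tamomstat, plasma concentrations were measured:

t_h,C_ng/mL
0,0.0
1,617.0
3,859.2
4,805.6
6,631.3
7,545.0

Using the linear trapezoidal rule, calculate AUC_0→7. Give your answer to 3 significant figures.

Trapezoidal AUC_0→7:
  [0→1]: (0.0+617.0)/2 × 1 = 308.5
  [1→3]: (617.0+859.2)/2 × 2 = 1476.2
  [3→4]: (859.2+805.6)/2 × 1 = 832.4
  [4→6]: (805.6+631.3)/2 × 2 = 1436.9
  [6→7]: (631.3+545.0)/2 × 1 = 588.15
  Sum = 4642.15 ng/mL·h

AUC = 4640 ng/mL·h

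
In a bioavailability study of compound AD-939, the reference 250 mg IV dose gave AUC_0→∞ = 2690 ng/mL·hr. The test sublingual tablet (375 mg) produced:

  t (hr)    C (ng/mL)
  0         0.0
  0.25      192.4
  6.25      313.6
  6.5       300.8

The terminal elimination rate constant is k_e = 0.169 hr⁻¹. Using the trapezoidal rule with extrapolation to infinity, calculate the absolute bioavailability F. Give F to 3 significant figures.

F = 0.842

Trapezoidal AUC_0→6.5 (sublingual tablet):
  [0→0.25]: (0.0+192.4)/2 × 0.25 = 24.05
  [0.25→6.25]: (192.4+313.6)/2 × 6 = 1518.0
  [6.25→6.5]: (313.6+300.8)/2 × 0.25 = 76.8
  Sum = 1618.85 ng/mL·hr
Tail: C_last/k_e = 300.8/0.169 = 1779.882
AUC_0→∞ (sublingual tablet) = 1618.85 + 1779.882 = 3398.732 ng/mL·hr
F = (AUC_ev/D_ev)/(AUC_iv/D_iv) = (3398.732/375)/(2690/250) = 9.06329/10.76 = 0.8423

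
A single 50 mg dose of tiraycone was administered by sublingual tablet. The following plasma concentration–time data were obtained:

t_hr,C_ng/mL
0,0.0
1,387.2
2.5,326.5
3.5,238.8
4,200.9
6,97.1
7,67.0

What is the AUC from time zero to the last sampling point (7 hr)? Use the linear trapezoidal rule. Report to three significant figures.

Trapezoidal AUC_0→7:
  [0→1]: (0.0+387.2)/2 × 1 = 193.6
  [1→2.5]: (387.2+326.5)/2 × 1.5 = 535.275
  [2.5→3.5]: (326.5+238.8)/2 × 1 = 282.65
  [3.5→4]: (238.8+200.9)/2 × 0.5 = 109.925
  [4→6]: (200.9+97.1)/2 × 2 = 298.0
  [6→7]: (97.1+67.0)/2 × 1 = 82.05
  Sum = 1501.5 ng/mL·hr

AUC = 1500 ng/mL·hr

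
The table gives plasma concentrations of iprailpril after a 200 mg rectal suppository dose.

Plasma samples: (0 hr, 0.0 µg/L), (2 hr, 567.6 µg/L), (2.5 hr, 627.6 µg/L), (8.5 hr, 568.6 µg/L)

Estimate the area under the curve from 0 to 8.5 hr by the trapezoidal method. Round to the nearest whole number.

Trapezoidal AUC_0→8.5:
  [0→2]: (0.0+567.6)/2 × 2 = 567.6
  [2→2.5]: (567.6+627.6)/2 × 0.5 = 298.8
  [2.5→8.5]: (627.6+568.6)/2 × 6 = 3588.6
  Sum = 4455.0 µg/L·hr

AUC = 4455 µg/L·hr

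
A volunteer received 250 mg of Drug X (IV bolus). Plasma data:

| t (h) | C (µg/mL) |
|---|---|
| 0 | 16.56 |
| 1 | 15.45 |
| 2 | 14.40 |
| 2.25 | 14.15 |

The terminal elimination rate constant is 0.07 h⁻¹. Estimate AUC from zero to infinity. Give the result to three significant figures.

AUC = 237 µg/mL·h

Trapezoidal AUC_0→2.25:
  [0→1]: (16.56+15.45)/2 × 1 = 16.005
  [1→2]: (15.45+14.40)/2 × 1 = 14.925
  [2→2.25]: (14.40+14.15)/2 × 0.25 = 3.56875
  Sum = 34.49875 µg/mL·h
Extrapolated tail: C_last / k_e = 14.15 / 0.07 = 202.143
AUC_0→∞ = 34.49875 + 202.143 = 236.64175 µg/mL·h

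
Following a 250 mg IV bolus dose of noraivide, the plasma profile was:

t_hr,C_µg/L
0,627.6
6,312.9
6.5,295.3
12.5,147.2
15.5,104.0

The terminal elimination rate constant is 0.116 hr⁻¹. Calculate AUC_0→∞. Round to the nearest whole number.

AUC = 5574 µg/L·hr

Trapezoidal AUC_0→15.5:
  [0→6]: (627.6+312.9)/2 × 6 = 2821.5
  [6→6.5]: (312.9+295.3)/2 × 0.5 = 152.05
  [6.5→12.5]: (295.3+147.2)/2 × 6 = 1327.5
  [12.5→15.5]: (147.2+104.0)/2 × 3 = 376.8
  Sum = 4677.85 µg/L·hr
Extrapolated tail: C_last / k_e = 104.0 / 0.116 = 896.552
AUC_0→∞ = 4677.85 + 896.552 = 5574.402 µg/L·hr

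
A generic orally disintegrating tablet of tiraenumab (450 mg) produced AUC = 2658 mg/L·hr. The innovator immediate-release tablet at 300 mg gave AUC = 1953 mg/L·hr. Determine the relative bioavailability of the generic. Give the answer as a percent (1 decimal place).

F_rel = (AUC_test/D_test) / (AUC_ref/D_ref)
      = (2658/450) / (1953/300)
      = 5.90667 / 6.51 = 0.9073 = 90.73%

F_rel = 90.7%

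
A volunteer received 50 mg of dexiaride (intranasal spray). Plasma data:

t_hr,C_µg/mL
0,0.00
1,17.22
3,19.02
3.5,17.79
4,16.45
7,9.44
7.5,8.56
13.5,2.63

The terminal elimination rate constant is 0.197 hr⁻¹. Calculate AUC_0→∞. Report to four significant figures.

AUC = 152.9 µg/mL·hr

Trapezoidal AUC_0→13.5:
  [0→1]: (0.00+17.22)/2 × 1 = 8.61
  [1→3]: (17.22+19.02)/2 × 2 = 36.24
  [3→3.5]: (19.02+17.79)/2 × 0.5 = 9.2025
  [3.5→4]: (17.79+16.45)/2 × 0.5 = 8.56
  [4→7]: (16.45+9.44)/2 × 3 = 38.835
  [7→7.5]: (9.44+8.56)/2 × 0.5 = 4.5
  [7.5→13.5]: (8.56+2.63)/2 × 6 = 33.57
  Sum = 139.5175 µg/mL·hr
Extrapolated tail: C_last / k_e = 2.63 / 0.197 = 13.350
AUC_0→∞ = 139.5175 + 13.350 = 152.8675 µg/mL·hr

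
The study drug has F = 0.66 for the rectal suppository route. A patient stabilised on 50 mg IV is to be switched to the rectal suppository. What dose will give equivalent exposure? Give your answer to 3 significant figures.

D_rectal = 75.8 mg

For equal systemic exposure: F × D_ev = D_iv
D_ev = D_iv / F = 50 / 0.66 = 75.7576 mg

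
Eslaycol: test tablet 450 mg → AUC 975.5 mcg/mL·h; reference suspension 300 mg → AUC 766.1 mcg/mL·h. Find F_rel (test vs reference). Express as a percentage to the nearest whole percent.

F_rel = 85%

F_rel = (AUC_test/D_test) / (AUC_ref/D_ref)
      = (975.5/450) / (766.1/300)
      = 2.16778 / 2.55367 = 0.8489 = 84.89%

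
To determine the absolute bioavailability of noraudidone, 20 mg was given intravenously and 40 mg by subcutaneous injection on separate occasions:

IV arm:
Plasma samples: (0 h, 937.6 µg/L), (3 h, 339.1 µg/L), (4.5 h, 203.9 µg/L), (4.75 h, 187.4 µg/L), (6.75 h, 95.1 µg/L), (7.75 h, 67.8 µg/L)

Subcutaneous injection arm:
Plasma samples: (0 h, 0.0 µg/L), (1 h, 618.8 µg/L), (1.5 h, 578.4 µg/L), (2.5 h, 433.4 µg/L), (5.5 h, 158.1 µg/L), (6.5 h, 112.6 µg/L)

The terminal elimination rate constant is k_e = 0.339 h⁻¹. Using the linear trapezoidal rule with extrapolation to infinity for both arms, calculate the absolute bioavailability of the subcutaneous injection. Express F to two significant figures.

Trapezoidal AUC_0→7.75 (IV):
  [0→3]: (937.6+339.1)/2 × 3 = 1915.05
  [3→4.5]: (339.1+203.9)/2 × 1.5 = 407.25
  [4.5→4.75]: (203.9+187.4)/2 × 0.25 = 48.9125
  [4.75→6.75]: (187.4+95.1)/2 × 2 = 282.5
  [6.75→7.75]: (95.1+67.8)/2 × 1 = 81.45
  Sum = 2735.1625 µg/L·h
IV tail: 67.8/0.339 = 200.000; AUC_iv,0→∞ = 2735.1625 + 200.000 = 2935.1625 µg/L·h
Trapezoidal AUC_0→6.5 (subcutaneous injection):
  [0→1]: (0.0+618.8)/2 × 1 = 309.4
  [1→1.5]: (618.8+578.4)/2 × 0.5 = 299.3
  [1.5→2.5]: (578.4+433.4)/2 × 1 = 505.9
  [2.5→5.5]: (433.4+158.1)/2 × 3 = 887.25
  [5.5→6.5]: (158.1+112.6)/2 × 1 = 135.35
  Sum = 2137.2 µg/L·h
subcutaneous injection tail: 112.6/0.339 = 332.153; AUC_ev,0→∞ = 2137.2 + 332.153 = 2469.353 µg/L·h
F = (AUC_ev/D_ev)/(AUC_iv/D_iv) = (2469.353/40)/(2935.1625/20) = 61.733825/146.758 = 0.4207

F = 0.42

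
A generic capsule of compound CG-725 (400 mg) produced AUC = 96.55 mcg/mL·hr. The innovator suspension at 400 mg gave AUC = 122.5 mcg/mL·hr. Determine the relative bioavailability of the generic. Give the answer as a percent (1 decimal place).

F_rel = 78.8%

F_rel = (AUC_test/D_test) / (AUC_ref/D_ref)
      = (96.55/400) / (122.5/400)
      = 0.241375 / 0.30625 = 0.7882 = 78.82%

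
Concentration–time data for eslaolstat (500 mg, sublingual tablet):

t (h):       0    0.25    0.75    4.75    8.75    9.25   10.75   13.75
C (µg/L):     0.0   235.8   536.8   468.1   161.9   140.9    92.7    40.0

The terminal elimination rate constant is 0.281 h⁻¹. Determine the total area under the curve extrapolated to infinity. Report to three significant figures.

Trapezoidal AUC_0→13.75:
  [0→0.25]: (0.0+235.8)/2 × 0.25 = 29.475
  [0.25→0.75]: (235.8+536.8)/2 × 0.5 = 193.15
  [0.75→4.75]: (536.8+468.1)/2 × 4 = 2009.8
  [4.75→8.75]: (468.1+161.9)/2 × 4 = 1260.0
  [8.75→9.25]: (161.9+140.9)/2 × 0.5 = 75.7
  [9.25→10.75]: (140.9+92.7)/2 × 1.5 = 175.2
  [10.75→13.75]: (92.7+40.0)/2 × 3 = 199.05
  Sum = 3942.375 µg/L·h
Extrapolated tail: C_last / k_e = 40.0 / 0.281 = 142.349
AUC_0→∞ = 3942.375 + 142.349 = 4084.724 µg/L·h

AUC = 4080 µg/L·h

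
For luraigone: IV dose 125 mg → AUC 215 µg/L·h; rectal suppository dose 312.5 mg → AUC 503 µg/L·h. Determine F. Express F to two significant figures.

F = (AUC_ev / D_ev) / (AUC_iv / D_iv)
  = (503/312.5) / (215/125)
  = 1.6096 / 1.72 = 0.9358

F = 0.94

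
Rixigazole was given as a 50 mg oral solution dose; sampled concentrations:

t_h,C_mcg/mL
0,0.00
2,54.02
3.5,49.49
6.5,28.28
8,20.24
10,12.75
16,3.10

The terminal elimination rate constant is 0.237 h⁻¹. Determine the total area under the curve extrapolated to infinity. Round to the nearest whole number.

AUC = 378 mcg/mL·h

Trapezoidal AUC_0→16:
  [0→2]: (0.00+54.02)/2 × 2 = 54.02
  [2→3.5]: (54.02+49.49)/2 × 1.5 = 77.6325
  [3.5→6.5]: (49.49+28.28)/2 × 3 = 116.655
  [6.5→8]: (28.28+20.24)/2 × 1.5 = 36.39
  [8→10]: (20.24+12.75)/2 × 2 = 32.99
  [10→16]: (12.75+3.10)/2 × 6 = 47.55
  Sum = 365.2375 mcg/mL·h
Extrapolated tail: C_last / k_e = 3.10 / 0.237 = 13.080
AUC_0→∞ = 365.2375 + 13.080 = 378.3175 mcg/mL·h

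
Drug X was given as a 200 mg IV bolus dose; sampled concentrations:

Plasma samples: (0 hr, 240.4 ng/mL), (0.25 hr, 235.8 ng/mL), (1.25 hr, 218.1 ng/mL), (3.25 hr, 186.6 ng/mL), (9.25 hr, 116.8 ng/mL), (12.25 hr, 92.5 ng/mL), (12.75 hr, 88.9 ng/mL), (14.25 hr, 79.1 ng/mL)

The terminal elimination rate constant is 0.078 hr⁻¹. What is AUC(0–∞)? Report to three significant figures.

Trapezoidal AUC_0→14.25:
  [0→0.25]: (240.4+235.8)/2 × 0.25 = 59.525
  [0.25→1.25]: (235.8+218.1)/2 × 1 = 226.95
  [1.25→3.25]: (218.1+186.6)/2 × 2 = 404.7
  [3.25→9.25]: (186.6+116.8)/2 × 6 = 910.2
  [9.25→12.25]: (116.8+92.5)/2 × 3 = 313.95
  [12.25→12.75]: (92.5+88.9)/2 × 0.5 = 45.35
  [12.75→14.25]: (88.9+79.1)/2 × 1.5 = 126.0
  Sum = 2086.675 ng/mL·hr
Extrapolated tail: C_last / k_e = 79.1 / 0.078 = 1014.103
AUC_0→∞ = 2086.675 + 1014.103 = 3100.778 ng/mL·hr

AUC = 3100 ng/mL·hr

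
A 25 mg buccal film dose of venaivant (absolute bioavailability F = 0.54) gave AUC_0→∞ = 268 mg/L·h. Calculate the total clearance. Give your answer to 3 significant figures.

CL = F × Dose / AUC_0→∞
   = 0.54 × 25 / 268 = 0.0503731 L/h

CL = 0.0504 L/h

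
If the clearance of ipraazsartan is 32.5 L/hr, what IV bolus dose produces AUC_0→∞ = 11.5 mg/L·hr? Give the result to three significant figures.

Dose_iv = CL × AUC_0→∞
     = 32.5 × 11.5 = 373.75 mg

Dose = 374 mg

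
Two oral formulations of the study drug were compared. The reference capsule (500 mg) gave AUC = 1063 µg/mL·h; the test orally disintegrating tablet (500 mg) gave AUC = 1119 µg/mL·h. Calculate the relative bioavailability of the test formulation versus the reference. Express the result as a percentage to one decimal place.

F_rel = 105.3%

F_rel = (AUC_test/D_test) / (AUC_ref/D_ref)
      = (1119/500) / (1063/500)
      = 2.238 / 2.126 = 1.0527 = 105.27%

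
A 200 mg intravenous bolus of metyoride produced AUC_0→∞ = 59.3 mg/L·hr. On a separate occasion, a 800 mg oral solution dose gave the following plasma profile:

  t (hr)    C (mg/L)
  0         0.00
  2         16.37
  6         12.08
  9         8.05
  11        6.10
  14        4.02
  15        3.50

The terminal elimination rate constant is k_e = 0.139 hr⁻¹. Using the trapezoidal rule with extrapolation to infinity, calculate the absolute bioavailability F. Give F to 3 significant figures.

F = 0.682

Trapezoidal AUC_0→15 (oral solution):
  [0→2]: (0.00+16.37)/2 × 2 = 16.37
  [2→6]: (16.37+12.08)/2 × 4 = 56.9
  [6→9]: (12.08+8.05)/2 × 3 = 30.195
  [9→11]: (8.05+6.10)/2 × 2 = 14.15
  [11→14]: (6.10+4.02)/2 × 3 = 15.18
  [14→15]: (4.02+3.50)/2 × 1 = 3.76
  Sum = 136.555 mg/L·hr
Tail: C_last/k_e = 3.50/0.139 = 25.180
AUC_0→∞ (oral solution) = 136.555 + 25.180 = 161.735 mg/L·hr
F = (AUC_ev/D_ev)/(AUC_iv/D_iv) = (161.735/800)/(59.3/200) = 0.20216875/0.2965 = 0.6819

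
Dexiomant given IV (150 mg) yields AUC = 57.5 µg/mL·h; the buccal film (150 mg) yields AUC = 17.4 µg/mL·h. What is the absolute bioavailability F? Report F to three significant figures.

F = (AUC_ev / D_ev) / (AUC_iv / D_iv)
  = (17.4/150) / (57.5/150)
  = 0.116 / 0.383333 = 0.3026

F = 0.303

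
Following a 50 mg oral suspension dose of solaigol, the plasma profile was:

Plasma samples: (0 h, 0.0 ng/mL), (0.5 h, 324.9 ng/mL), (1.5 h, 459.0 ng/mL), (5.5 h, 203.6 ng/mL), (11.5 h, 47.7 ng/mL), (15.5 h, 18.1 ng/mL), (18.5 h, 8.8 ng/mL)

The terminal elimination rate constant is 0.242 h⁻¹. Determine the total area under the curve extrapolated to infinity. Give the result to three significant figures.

AUC = 2760 ng/mL·h

Trapezoidal AUC_0→18.5:
  [0→0.5]: (0.0+324.9)/2 × 0.5 = 81.225
  [0.5→1.5]: (324.9+459.0)/2 × 1 = 391.95
  [1.5→5.5]: (459.0+203.6)/2 × 4 = 1325.2
  [5.5→11.5]: (203.6+47.7)/2 × 6 = 753.9
  [11.5→15.5]: (47.7+18.1)/2 × 4 = 131.6
  [15.5→18.5]: (18.1+8.8)/2 × 3 = 40.35
  Sum = 2724.225 ng/mL·h
Extrapolated tail: C_last / k_e = 8.8 / 0.242 = 36.364
AUC_0→∞ = 2724.225 + 36.364 = 2760.589 ng/mL·h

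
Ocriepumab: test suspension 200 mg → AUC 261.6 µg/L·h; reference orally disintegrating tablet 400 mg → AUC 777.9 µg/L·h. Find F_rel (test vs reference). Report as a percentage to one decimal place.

F_rel = (AUC_test/D_test) / (AUC_ref/D_ref)
      = (261.6/200) / (777.9/400)
      = 1.308 / 1.94475 = 0.6726 = 67.26%

F_rel = 67.3%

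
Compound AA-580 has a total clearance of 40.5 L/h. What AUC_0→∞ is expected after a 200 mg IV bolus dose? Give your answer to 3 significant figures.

AUC_0→∞ = Dose_iv / CL
        = 200 / 40.5 = 4.93827 mg/L·h

AUC = 4.94 mg/L·h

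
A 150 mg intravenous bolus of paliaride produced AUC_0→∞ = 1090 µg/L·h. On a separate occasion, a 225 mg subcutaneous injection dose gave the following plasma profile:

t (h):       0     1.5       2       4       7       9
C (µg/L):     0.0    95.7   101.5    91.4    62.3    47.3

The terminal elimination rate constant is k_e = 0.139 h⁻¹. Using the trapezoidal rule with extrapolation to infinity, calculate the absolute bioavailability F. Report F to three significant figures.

Trapezoidal AUC_0→9 (subcutaneous injection):
  [0→1.5]: (0.0+95.7)/2 × 1.5 = 71.775
  [1.5→2]: (95.7+101.5)/2 × 0.5 = 49.3
  [2→4]: (101.5+91.4)/2 × 2 = 192.9
  [4→7]: (91.4+62.3)/2 × 3 = 230.55
  [7→9]: (62.3+47.3)/2 × 2 = 109.6
  Sum = 654.125 µg/L·h
Tail: C_last/k_e = 47.3/0.139 = 340.288
AUC_0→∞ (subcutaneous injection) = 654.125 + 340.288 = 994.413 µg/L·h
F = (AUC_ev/D_ev)/(AUC_iv/D_iv) = (994.413/225)/(1090/150) = 4.41961/7.26667 = 0.6082

F = 0.608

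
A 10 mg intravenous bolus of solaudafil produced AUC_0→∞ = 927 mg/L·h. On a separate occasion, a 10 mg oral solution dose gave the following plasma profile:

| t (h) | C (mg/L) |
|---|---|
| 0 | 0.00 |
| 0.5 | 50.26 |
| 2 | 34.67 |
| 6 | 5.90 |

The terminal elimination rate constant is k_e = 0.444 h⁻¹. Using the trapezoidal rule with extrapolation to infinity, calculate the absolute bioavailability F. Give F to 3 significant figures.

F = 0.184

Trapezoidal AUC_0→6 (oral solution):
  [0→0.5]: (0.00+50.26)/2 × 0.5 = 12.565
  [0.5→2]: (50.26+34.67)/2 × 1.5 = 63.6975
  [2→6]: (34.67+5.90)/2 × 4 = 81.14
  Sum = 157.4025 mg/L·h
Tail: C_last/k_e = 5.90/0.444 = 13.288
AUC_0→∞ (oral solution) = 157.4025 + 13.288 = 170.6905 mg/L·h
F = (AUC_ev/D_ev)/(AUC_iv/D_iv) = (170.6905/10)/(927/10) = 17.06905/92.7 = 0.1841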